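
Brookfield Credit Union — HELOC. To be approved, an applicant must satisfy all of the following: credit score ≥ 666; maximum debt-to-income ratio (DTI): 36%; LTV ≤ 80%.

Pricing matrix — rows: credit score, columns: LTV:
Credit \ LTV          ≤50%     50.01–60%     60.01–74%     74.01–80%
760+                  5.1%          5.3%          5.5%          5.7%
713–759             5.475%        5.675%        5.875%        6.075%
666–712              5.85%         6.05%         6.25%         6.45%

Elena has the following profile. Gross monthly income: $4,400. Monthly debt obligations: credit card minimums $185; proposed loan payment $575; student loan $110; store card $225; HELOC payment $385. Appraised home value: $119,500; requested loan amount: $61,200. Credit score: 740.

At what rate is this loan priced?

5.675%

Credit score 740 ≥ 666; Total monthly debts = (185 + 575 + 110 + 225 + 385) = 1,480. DTI = 1,480/4,400 = 33.6% ≤ 36%
LTV = 61,200/119,500 = 51.2% ≤ 80%
Score 740 is in the 713–759 band; LTV 51.2% is in the 50.01–60% band → 5.675%.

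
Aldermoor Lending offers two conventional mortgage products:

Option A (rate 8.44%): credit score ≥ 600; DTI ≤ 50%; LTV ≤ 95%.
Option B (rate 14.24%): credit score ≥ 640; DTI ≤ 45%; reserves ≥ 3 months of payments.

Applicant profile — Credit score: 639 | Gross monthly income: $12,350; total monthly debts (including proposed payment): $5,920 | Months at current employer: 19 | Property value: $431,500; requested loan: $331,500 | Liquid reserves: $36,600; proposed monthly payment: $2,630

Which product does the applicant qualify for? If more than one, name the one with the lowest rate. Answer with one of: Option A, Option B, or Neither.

DTI = 5,920/12,350 = 47.9%.
LTV = 331,500/431,500 = 76.8%.
Reserves = 36,600/2,630 = 13.9 months.
Option A: score 639 ≥ 600; DTI 47.9% ≤ 50%; LTV 76.8% ≤ 95% → qualifies.
Option B: score 639 < 640; DTI 47.9% > 45%; reserves 13.9 ≥ 3 mo → does not qualify.

Option A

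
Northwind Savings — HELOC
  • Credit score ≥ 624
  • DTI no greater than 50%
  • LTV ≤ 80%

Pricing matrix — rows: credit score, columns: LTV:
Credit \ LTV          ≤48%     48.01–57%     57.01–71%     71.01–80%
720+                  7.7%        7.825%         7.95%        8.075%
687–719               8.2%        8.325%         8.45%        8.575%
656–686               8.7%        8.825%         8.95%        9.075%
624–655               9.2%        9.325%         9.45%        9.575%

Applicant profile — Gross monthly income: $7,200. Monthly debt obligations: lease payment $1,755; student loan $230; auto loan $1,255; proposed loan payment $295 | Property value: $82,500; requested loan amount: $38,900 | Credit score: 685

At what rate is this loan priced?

8.7%

Credit score 685 ≥ 624; Total monthly debts = (1,755 + 230 + 1,255 + 295) = 3,535. DTI = 3,535/7,200 = 49.1% ≤ 50%
LTV: 38,900 ÷ 82,500 = 47.2%, within 80% cap
Row: 685 falls in 656–686. Column: 47.2% falls in ≤48%. Rate = 8.7%.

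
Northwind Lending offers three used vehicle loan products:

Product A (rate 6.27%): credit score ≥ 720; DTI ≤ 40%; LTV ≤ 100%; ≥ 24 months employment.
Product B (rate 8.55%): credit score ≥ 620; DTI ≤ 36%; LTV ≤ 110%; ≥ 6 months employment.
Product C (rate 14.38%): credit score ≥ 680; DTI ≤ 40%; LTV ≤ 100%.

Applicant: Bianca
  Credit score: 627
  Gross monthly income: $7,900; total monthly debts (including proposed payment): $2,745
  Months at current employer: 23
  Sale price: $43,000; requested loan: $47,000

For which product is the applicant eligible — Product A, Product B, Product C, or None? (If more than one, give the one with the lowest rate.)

Product B

DTI = 2,745/7,900 = 34.7%.
LTV = 47,000/43,000 = 109.3%.
Product A: score 627 < 720; DTI 34.7% ≤ 40%; LTV 109.3% > 100%; employment 23 < 24 mo → does not qualify.
Product B: score 627 ≥ 620; DTI 34.7% ≤ 36%; LTV 109.3% ≤ 110%; employment 23 ≥ 6 mo → qualifies.
Product C: score 627 < 680; DTI 34.7% ≤ 40%; LTV 109.3% > 100% → does not qualify.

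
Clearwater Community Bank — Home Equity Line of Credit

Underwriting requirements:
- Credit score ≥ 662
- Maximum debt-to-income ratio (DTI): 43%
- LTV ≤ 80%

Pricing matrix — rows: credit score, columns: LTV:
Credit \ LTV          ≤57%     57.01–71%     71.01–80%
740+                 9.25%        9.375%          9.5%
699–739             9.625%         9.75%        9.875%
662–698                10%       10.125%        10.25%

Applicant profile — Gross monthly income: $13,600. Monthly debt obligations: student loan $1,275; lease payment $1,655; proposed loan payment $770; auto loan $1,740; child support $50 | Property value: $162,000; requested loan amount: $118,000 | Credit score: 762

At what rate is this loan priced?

9.5%

Credit score 762 ≥ 662; Total monthly debts = (1,275 + 1,655 + 770 + 1,740 + 50) = 5,490. Debt-to-income = 5,490/13,600 = 40.4% — meets 43% limit
Loan-to-value = 118,000/162,000 = 72.8% — pass (80% max)
Credit 762 → row 740+; LTV 72.8% → column 71.01–80%. Grid cell → 9.5%.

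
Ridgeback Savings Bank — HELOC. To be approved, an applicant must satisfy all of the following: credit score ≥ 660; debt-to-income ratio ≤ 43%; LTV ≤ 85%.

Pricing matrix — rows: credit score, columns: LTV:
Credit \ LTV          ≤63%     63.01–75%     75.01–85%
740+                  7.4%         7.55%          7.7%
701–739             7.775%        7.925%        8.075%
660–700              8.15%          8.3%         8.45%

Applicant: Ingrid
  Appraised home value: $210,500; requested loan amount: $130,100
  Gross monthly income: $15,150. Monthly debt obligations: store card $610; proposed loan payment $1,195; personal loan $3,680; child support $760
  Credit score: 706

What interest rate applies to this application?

7.775%

Credit score 706 ≥ 660; Total monthly debts = (610 + 1,195 + 3,680 + 760) = 6,245. Debt-to-income = 6,245/15,150 = 41.2% — meets 43% limit
LTV = 130,100/210,500 = 61.8% ≤ 85%
Credit 706 → row 701–739; LTV 61.8% → column ≤63%. Grid cell → 7.775%.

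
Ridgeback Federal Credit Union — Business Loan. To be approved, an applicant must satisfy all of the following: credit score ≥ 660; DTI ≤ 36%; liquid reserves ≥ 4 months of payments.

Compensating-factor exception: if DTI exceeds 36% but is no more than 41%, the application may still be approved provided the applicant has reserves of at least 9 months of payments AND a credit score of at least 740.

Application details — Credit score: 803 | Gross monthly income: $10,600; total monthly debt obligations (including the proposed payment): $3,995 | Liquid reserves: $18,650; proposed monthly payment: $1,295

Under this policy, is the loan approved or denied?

Approved

Credit score 803 ≥ 660 (meets base)
DTI: 3,995 ÷ 10,600 = 37.7%, over the 36% base limit.
Reserves = 18,650/1,295 = 14.4 months ≥ 4
37.7% falls in the override range (36%–41%), so the compensating-factor test applies.
Reserves 14.4 ≥ 9 months; credit score 803 ≥ 740.
Both override conditions satisfied; DTI exception granted.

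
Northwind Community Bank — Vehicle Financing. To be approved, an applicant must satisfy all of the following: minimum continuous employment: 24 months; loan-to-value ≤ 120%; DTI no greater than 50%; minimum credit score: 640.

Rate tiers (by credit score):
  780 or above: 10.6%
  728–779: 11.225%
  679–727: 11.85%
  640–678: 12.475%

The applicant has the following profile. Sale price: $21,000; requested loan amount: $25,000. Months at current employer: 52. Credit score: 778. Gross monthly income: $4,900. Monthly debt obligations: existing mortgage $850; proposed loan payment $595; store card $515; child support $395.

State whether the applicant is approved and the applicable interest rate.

Credit score 778 ≥ 640 (meets minimum)
Total monthly debts = (850 + 595 + 515 + 395) = 2,355. DTI = 2,355/4,900 = 48.1% ≤ 50%
LTV = 25,000/21,000 = 119% ≤ 120%
Employment 52 ≥ 24 months
All requirements met. Score 778 falls in the 728–779 tier → 11.225%.

Approved at 11.225%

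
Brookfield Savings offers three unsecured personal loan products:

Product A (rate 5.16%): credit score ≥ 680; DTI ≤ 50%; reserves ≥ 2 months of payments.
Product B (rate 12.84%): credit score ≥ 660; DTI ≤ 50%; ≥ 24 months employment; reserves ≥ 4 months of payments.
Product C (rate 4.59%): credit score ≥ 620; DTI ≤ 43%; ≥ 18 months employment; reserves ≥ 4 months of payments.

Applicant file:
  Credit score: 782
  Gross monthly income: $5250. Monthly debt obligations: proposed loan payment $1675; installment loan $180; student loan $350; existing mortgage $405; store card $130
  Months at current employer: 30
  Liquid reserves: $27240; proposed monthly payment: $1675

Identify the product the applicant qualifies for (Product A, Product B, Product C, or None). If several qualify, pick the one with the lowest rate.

None

Total debts = (1,675 + 180 + 350 + 405 + 130) = 2,740; DTI = 2,740/5,250 = 52.2%.
Reserves = 27,240/1,675 = 16.3 months.
Product A: score 782 ≥ 680; DTI 52.2% > 50%; reserves 16.3 ≥ 2 mo → does not qualify.
Product B: score 782 ≥ 660; DTI 52.2% > 50%; employment 30 ≥ 24 mo; reserves 16.3 ≥ 4 mo → does not qualify.
Product C: score 782 ≥ 620; DTI 52.2% > 43%; employment 30 ≥ 18 mo; reserves 16.3 ≥ 4 mo → does not qualify.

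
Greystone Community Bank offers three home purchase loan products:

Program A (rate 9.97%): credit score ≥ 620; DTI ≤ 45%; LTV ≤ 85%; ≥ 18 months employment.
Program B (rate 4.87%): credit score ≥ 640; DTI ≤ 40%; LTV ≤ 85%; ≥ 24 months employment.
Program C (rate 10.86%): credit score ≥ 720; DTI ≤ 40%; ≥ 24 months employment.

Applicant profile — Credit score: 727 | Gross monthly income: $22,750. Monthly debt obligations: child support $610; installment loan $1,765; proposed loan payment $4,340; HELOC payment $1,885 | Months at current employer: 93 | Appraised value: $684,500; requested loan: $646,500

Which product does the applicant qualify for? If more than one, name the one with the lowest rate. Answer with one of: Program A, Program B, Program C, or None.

Program C

Total debts = (610 + 1,765 + 4,340 + 1,885) = 8,600; DTI = 8,600/22,750 = 37.8%.
LTV = 646,500/684,500 = 94.4%.
Program A: score 727 ≥ 620; DTI 37.8% ≤ 45%; LTV 94.4% > 85%; employment 93 ≥ 18 mo → does not qualify.
Program B: score 727 ≥ 640; DTI 37.8% ≤ 40%; LTV 94.4% > 85%; employment 93 ≥ 24 mo → does not qualify.
Program C: score 727 ≥ 720; DTI 37.8% ≤ 40%; employment 93 ≥ 24 mo → qualifies.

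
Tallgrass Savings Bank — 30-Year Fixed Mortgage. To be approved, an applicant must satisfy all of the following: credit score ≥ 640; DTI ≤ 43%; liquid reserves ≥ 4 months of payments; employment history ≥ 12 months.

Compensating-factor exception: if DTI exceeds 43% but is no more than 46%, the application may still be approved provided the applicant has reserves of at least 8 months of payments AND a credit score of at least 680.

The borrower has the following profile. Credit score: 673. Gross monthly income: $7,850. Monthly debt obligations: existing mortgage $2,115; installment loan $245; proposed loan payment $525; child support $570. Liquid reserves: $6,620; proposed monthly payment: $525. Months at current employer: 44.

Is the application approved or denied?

Credit score 673 ≥ 640 (meets base)
Total debts = (2,115 + 245 + 525 + 570) = 3,455. DTI: 3,455 ÷ 7,850 = 44%, over the 43% base limit.
Reserves: 6,620 ÷ 525 = 12.6 months (meets 4-month minimum)
Employment 44 ≥ 12 months
DTI 44% is within the 43%–46% exception band; checking compensating factors.
Override check — reserves: 12.6 mo (ok); score: 673 (below 680).
Compensating-factor requirement not fully met.

Denied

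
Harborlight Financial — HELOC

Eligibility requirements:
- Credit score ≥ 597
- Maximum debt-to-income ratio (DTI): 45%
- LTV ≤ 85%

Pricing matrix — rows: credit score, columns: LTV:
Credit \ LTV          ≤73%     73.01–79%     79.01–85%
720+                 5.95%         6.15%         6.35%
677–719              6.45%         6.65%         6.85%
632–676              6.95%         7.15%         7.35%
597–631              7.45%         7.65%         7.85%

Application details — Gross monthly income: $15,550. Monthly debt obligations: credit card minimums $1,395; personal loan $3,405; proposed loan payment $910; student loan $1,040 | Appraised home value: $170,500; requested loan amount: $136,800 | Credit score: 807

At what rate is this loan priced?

Credit score 807 ≥ 597; Total monthly debts = (1,395 + 3,405 + 910 + 1,040) = 6,750. DTI = 6,750/15,550 = 43.4% ≤ 45%
LTV: 136,800 ÷ 170,500 = 80.2%, within 85% cap
Row: 807 falls in 720+. Column: 80.2% falls in 79.01–85%. Rate = 6.35%.

6.35%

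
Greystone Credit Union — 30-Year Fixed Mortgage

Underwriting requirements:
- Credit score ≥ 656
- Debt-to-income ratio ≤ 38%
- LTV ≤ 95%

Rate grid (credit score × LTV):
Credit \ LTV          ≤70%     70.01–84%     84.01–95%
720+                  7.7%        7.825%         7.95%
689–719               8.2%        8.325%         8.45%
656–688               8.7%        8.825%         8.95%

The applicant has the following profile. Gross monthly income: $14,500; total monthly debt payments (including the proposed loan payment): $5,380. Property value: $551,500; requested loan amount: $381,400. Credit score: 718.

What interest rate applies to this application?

Credit score 718 ≥ 656; Debt-to-income = 5,380/14,500 = 37.1% — meets 38% limit
LTV = 381,400/551,500 = 69.2% ≤ 95%
Credit 718 → row 689–719; LTV 69.2% → column ≤70%. Grid cell → 8.2%.

8.2%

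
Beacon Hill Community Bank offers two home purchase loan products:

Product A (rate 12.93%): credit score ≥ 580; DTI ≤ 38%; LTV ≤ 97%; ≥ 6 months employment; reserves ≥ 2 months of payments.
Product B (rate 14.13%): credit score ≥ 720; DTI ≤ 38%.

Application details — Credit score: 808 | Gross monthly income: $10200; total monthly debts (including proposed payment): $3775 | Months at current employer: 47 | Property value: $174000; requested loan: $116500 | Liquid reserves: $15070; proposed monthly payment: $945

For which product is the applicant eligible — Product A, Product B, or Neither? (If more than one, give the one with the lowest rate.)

Product A

DTI = 3,775/10,200 = 37%.
LTV = 116,500/174,000 = 67%.
Reserves = 15,070/945 = 15.9 months.
Product A: score 808 ≥ 580; DTI 37% ≤ 38%; LTV 67% ≤ 97%; employment 47 ≥ 6 mo; reserves 15.9 ≥ 2 mo → qualifies.
Product B: score 808 ≥ 720; DTI 37% ≤ 38% → qualifies.
Qualifying: Product A, Product B. Lowest rate is 12.93% → Product A.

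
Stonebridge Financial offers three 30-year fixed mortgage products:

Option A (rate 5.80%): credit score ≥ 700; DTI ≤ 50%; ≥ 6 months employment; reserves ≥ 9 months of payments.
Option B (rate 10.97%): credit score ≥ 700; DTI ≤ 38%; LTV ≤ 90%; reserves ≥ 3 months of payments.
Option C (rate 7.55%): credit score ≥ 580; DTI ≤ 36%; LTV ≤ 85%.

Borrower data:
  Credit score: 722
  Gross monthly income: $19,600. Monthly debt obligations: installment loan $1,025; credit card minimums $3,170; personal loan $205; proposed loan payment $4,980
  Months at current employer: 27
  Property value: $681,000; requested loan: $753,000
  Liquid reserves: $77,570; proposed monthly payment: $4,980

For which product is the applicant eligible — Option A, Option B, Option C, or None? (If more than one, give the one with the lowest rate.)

Total debts = (1,025 + 3,170 + 205 + 4,980) = 9,380; DTI = 9,380/19,600 = 47.9%.
LTV = 753,000/681,000 = 110.6%.
Reserves = 77,570/4,980 = 15.6 months.
Option A: score 722 ≥ 700; DTI 47.9% ≤ 50%; employment 27 ≥ 6 mo; reserves 15.6 ≥ 9 mo → qualifies.
Option B: score 722 ≥ 700; DTI 47.9% > 38%; LTV 110.6% > 90%; reserves 15.6 ≥ 3 mo → does not qualify.
Option C: score 722 ≥ 580; DTI 47.9% > 36%; LTV 110.6% > 85% → does not qualify.

Option A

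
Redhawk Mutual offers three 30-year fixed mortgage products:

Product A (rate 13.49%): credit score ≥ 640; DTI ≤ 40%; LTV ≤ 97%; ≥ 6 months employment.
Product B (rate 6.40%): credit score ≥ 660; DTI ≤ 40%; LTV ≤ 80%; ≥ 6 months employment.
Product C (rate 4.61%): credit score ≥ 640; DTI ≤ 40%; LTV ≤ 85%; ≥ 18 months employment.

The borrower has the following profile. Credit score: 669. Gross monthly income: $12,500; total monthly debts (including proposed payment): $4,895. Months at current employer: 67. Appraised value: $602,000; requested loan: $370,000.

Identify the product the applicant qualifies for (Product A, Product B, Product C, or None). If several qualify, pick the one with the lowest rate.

Product C

DTI = 4,895/12,500 = 39.2%.
LTV = 370,000/602,000 = 61.5%.
Product A: score 669 ≥ 640; DTI 39.2% ≤ 40%; LTV 61.5% ≤ 97%; employment 67 ≥ 6 mo → qualifies.
Product B: score 669 ≥ 660; DTI 39.2% ≤ 40%; LTV 61.5% ≤ 80%; employment 67 ≥ 6 mo → qualifies.
Product C: score 669 ≥ 640; DTI 39.2% ≤ 40%; LTV 61.5% ≤ 85%; employment 67 ≥ 18 mo → qualifies.
Qualifying: Product A, Product B, Product C. Lowest rate is 4.61% → Product C.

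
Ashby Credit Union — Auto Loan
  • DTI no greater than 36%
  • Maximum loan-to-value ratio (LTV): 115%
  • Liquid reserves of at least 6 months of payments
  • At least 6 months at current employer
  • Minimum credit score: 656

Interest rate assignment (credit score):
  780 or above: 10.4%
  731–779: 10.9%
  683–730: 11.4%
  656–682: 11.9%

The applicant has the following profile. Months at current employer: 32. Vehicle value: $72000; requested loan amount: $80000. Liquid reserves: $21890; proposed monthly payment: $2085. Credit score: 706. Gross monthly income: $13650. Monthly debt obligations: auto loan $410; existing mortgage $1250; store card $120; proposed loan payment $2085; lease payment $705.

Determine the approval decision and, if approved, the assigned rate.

Credit score 706 ≥ 656 (meets minimum)
Reserves: 21,890 ÷ 2,085 = 10.5 months (meets 6-month minimum)
LTV = 80,000/72,000 = 111.1% ≤ 115%
Total monthly debts = (410 + 1,250 + 120 + 2,085 + 705) = 4,570. Debt-to-income = 4,570/13,650 = 33.5% — meets 36% limit
Employment 32 ≥ 6 months
All requirements met. Score 706 falls in the 683–730 tier → 11.4%.

Approved at 11.4%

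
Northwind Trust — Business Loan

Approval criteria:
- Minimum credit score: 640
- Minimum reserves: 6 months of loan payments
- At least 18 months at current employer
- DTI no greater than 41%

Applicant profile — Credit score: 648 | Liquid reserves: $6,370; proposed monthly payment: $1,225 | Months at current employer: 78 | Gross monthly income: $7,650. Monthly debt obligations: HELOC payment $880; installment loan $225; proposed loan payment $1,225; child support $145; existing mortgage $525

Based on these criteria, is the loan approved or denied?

Credit score 648 ≥ 640 (meets)
Liquid reserves cover 6,370/1,225 = 5.2 months — < 6 required
Employment 78 ≥ 18 months
Total monthly debts = (880 + 225 + 1,225 + 145 + 525) = 3,000. DTI = 3,000/7,650 = 39.2% ≤ 41%
Fails on reserves.

Denied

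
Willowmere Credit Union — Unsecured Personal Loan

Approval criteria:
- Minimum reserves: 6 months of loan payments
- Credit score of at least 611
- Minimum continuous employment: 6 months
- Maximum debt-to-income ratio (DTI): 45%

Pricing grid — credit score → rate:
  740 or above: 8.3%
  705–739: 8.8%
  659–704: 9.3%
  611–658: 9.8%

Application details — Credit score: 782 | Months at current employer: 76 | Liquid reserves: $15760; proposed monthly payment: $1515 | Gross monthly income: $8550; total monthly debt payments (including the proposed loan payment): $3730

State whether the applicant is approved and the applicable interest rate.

Approved at 8.3%

Credit score 782 ≥ 611 (meets minimum)
Employment 76 ≥ 6 months
DTI: 3,730 ÷ 8,550 = 43.6%, within the 45% cap
Reserves: 15,760 ÷ 1,515 = 10.4 months (meets 6-month minimum)
All requirements met. Score 782 falls in the 740 or above tier → 8.3%.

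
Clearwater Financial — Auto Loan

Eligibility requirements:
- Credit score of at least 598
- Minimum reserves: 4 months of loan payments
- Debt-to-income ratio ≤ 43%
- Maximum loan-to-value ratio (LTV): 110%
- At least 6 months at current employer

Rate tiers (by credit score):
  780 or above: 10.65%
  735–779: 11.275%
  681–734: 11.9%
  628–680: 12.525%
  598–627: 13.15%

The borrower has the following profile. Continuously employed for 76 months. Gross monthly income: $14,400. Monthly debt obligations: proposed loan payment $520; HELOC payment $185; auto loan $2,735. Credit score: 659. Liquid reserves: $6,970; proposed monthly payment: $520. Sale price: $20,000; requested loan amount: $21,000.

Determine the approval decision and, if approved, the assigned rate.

Approved at 12.525%

Credit score 659 ≥ 598 (meets minimum)
Total monthly debts = (520 + 185 + 2,735) = 3,440. Debt-to-income = 3,440/14,400 = 23.9% — meets 43% limit
Liquid reserves cover 6,970/520 = 13.4 months — ≥ 4 required
Loan-to-value = 21,000/20,000 = 105% — pass (110% max)
Employment 76 ≥ 6 months
All requirements met. Score 659 falls in the 628–680 tier → 12.525%.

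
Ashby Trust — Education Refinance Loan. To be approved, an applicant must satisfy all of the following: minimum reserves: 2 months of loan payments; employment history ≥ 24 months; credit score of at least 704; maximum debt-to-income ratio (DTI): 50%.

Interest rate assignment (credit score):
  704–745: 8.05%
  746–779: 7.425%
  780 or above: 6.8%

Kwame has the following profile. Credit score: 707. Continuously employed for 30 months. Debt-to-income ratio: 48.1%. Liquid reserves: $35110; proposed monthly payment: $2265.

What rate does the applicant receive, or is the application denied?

Credit score 707 ≥ 704 (meets minimum)
Debt-to-income 48.1% vs 50% cap — pass
Liquid reserves cover 35,110/2,265 = 15.5 months — ≥ 2 required
Employment 30 ≥ 24 months
All requirements met. Score 707 falls in the 704–745 tier → 8.05%.

Approved at 8.05%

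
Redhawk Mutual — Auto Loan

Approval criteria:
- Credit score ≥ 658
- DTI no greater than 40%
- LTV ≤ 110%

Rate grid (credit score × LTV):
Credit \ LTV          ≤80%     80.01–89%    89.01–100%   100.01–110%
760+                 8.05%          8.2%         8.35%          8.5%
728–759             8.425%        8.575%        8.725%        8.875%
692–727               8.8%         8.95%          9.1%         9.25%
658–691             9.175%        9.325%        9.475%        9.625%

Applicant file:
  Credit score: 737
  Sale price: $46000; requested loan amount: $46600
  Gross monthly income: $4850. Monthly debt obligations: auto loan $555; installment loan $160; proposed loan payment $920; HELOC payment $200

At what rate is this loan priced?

8.875%

Credit score 737 ≥ 658; Total monthly debts = (555 + 160 + 920 + 200) = 1,835. DTI: 1,835 ÷ 4,850 = 37.8%, within the 40% cap
LTV: 46,600 ÷ 46,000 = 101.3%, within 110% cap
Score 737 is in the 728–759 band; LTV 101.3% is in the 100.01–110% band → 8.875%.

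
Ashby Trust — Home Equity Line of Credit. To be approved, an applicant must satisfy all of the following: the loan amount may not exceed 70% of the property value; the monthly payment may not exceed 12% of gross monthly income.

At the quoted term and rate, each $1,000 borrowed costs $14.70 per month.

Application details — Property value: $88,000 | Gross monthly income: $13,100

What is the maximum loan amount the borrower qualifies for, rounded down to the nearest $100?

Payment cap: 12% × $13,100 = $1,572/month.
At $14.70 per $1,000, that supports 1,572/14.70 × 1,000 ≈ $106,938 → $106,900.
LTV cap: 70% × $88,000 = $61,600 → $61,600.
Binding constraint: loan-to-value.

$61,600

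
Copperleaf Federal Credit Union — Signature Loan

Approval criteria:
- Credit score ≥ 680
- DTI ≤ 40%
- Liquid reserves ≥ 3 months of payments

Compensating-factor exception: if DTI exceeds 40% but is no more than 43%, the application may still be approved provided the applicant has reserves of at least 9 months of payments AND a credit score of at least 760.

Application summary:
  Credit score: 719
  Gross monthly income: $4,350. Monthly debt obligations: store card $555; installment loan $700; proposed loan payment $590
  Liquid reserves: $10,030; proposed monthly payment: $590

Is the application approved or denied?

Credit score 719 ≥ 680 (meets base)
Total debts = (555 + 700 + 590) = 1,845. DTI = 1,845/4,350 = 42.4% > 40% — standard DTI limit exceeded.
Liquid reserves cover 10,030/590 = 17.0 months — ≥ 3 required
DTI 42.4% is within the 40%–43% exception band; checking compensating factors.
Reserves 17.0 ≥ 9 months; credit score 719 < 760.
Override conditions not both satisfied; exception does not apply.

Denied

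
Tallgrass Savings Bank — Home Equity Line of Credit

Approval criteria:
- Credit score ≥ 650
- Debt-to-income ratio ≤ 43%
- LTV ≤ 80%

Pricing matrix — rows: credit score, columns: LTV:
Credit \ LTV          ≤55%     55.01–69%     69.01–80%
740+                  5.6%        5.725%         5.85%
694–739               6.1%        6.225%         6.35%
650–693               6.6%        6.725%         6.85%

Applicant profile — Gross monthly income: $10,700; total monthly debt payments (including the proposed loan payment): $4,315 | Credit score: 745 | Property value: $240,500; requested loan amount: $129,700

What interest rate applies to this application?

Credit score 745 ≥ 650; DTI: 4,315 ÷ 10,700 = 40.3%, within the 43% cap
Loan-to-value = 129,700/240,500 = 53.9% — pass (80% max)
Credit 745 → row 740+; LTV 53.9% → column ≤55%. Grid cell → 5.6%.

5.6%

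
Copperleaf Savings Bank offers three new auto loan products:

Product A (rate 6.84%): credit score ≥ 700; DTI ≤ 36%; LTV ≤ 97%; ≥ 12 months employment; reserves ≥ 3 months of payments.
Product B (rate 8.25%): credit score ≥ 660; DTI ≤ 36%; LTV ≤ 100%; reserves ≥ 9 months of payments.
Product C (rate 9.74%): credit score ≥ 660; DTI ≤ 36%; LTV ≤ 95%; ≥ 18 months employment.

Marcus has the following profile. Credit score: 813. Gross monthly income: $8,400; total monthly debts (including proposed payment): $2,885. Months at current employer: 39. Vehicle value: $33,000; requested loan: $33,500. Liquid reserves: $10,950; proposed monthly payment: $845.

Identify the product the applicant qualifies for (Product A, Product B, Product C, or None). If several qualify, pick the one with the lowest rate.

DTI = 2,885/8,400 = 34.3%.
LTV = 33,500/33,000 = 101.5%.
Reserves = 10,950/845 = 13.0 months.
Product A: score 813 ≥ 700; DTI 34.3% ≤ 36%; LTV 101.5% > 97%; employment 39 ≥ 12 mo; reserves 13.0 ≥ 3 mo → does not qualify.
Product B: score 813 ≥ 660; DTI 34.3% ≤ 36%; LTV 101.5% > 100%; reserves 13.0 ≥ 9 mo → does not qualify.
Product C: score 813 ≥ 660; DTI 34.3% ≤ 36%; LTV 101.5% > 95%; employment 39 ≥ 18 mo → does not qualify.

None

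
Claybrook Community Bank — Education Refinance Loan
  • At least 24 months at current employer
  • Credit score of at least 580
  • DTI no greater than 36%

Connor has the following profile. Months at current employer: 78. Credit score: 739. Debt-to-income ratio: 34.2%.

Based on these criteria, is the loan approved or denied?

Employment 78 ≥ 24 months
Credit score 739 ≥ 580 (meets)
DTI 34.2% ≤ 36%
All criteria satisfied.

Approved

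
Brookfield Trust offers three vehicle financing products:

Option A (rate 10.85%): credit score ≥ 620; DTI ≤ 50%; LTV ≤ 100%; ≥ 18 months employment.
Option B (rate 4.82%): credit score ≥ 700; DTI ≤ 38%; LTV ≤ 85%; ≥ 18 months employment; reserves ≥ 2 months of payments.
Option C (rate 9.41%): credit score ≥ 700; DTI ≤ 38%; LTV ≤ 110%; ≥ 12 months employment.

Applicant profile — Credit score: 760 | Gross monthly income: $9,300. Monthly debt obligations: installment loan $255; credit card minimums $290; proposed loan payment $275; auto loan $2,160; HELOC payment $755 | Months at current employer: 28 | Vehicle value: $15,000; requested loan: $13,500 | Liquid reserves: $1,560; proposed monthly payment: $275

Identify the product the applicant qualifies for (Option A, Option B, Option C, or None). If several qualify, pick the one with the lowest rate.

Total debts = (255 + 290 + 275 + 2,160 + 755) = 3,735; DTI = 3,735/9,300 = 40.2%.
LTV = 13,500/15,000 = 90%.
Reserves = 1,560/275 = 5.7 months.
Option A: score 760 ≥ 620; DTI 40.2% ≤ 50%; LTV 90% ≤ 100%; employment 28 ≥ 18 mo → qualifies.
Option B: score 760 ≥ 700; DTI 40.2% > 38%; LTV 90% > 85%; employment 28 ≥ 18 mo; reserves 5.7 ≥ 2 mo → does not qualify.
Option C: score 760 ≥ 700; DTI 40.2% > 38%; LTV 90% ≤ 110%; employment 28 ≥ 12 mo → does not qualify.

Option A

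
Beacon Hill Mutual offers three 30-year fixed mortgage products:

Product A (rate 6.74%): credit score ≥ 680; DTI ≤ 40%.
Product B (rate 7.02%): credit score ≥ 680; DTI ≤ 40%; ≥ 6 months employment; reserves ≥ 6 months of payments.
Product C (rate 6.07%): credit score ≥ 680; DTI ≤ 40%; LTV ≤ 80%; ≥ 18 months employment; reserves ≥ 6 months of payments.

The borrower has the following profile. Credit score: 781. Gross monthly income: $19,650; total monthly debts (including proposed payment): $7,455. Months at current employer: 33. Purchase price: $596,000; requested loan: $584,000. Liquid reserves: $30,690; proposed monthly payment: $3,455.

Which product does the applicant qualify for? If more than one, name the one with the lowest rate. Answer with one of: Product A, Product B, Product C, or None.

Product A

DTI = 7,455/19,650 = 37.9%.
LTV = 584,000/596,000 = 98%.
Reserves = 30,690/3,455 = 8.9 months.
Product A: score 781 ≥ 680; DTI 37.9% ≤ 40% → qualifies.
Product B: score 781 ≥ 680; DTI 37.9% ≤ 40%; employment 33 ≥ 6 mo; reserves 8.9 ≥ 6 mo → qualifies.
Product C: score 781 ≥ 680; DTI 37.9% ≤ 40%; LTV 98% > 80%; employment 33 ≥ 18 mo; reserves 8.9 ≥ 6 mo → does not qualify.
Qualifying: Product A, Product B. Lowest rate is 6.74% → Product A.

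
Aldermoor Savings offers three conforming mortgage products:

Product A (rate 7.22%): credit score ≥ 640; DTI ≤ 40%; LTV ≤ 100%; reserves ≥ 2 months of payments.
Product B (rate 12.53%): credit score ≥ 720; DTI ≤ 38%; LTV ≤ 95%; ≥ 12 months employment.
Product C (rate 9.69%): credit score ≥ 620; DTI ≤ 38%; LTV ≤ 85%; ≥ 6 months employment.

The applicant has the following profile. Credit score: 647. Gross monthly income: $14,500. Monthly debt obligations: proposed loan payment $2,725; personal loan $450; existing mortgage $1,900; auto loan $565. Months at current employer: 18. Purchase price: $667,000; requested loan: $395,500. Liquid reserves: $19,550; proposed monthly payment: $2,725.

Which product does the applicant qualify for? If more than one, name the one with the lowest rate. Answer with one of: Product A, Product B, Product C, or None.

Product A

Total debts = (2,725 + 450 + 1,900 + 565) = 5,640; DTI = 5,640/14,500 = 38.9%.
LTV = 395,500/667,000 = 59.3%.
Reserves = 19,550/2,725 = 7.2 months.
Product A: score 647 ≥ 640; DTI 38.9% ≤ 40%; LTV 59.3% ≤ 100%; reserves 7.2 ≥ 2 mo → qualifies.
Product B: score 647 < 720; DTI 38.9% > 38%; LTV 59.3% ≤ 95%; employment 18 ≥ 12 mo → does not qualify.
Product C: score 647 ≥ 620; DTI 38.9% > 38%; LTV 59.3% ≤ 85%; employment 18 ≥ 6 mo → does not qualify.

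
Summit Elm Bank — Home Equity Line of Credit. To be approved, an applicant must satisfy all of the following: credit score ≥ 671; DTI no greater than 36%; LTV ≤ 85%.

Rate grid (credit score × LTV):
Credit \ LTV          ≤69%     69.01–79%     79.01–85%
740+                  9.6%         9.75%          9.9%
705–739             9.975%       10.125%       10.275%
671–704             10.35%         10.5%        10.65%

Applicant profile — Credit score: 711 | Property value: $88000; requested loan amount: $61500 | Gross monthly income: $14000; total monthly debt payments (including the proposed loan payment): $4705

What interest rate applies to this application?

10.125%

Credit score 711 ≥ 671; DTI = 4,705/14,000 = 33.6% ≤ 36%
LTV: 61,500 ÷ 88,000 = 69.9%, within 85% cap
Score 711 is in the 705–739 band; LTV 69.9% is in the 69.01–79% band → 10.125%.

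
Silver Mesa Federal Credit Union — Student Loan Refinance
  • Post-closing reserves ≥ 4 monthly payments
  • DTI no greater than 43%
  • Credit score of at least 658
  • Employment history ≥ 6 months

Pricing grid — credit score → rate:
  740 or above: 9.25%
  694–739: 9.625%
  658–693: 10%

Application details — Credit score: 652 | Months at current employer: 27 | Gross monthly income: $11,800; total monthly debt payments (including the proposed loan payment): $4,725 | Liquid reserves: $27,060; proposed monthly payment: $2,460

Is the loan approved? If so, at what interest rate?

Credit score 652 < 658 (below minimum)
DTI = 4,725/11,800 = 40% ≤ 43%
Employment 27 ≥ 6 months
Reserves: 27,060 ÷ 2,460 = 11.0 months (meets 4-month minimum)
Not all requirements met → denied.

Denied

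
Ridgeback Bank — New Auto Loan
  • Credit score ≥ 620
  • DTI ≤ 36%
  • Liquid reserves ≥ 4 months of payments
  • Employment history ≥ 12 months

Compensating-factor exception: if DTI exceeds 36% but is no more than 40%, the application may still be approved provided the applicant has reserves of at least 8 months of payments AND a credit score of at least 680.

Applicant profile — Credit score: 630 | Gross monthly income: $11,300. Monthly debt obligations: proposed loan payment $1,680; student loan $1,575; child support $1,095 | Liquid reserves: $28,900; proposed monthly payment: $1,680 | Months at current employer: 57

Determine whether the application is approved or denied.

Credit score 630 ≥ 620 (meets base)
Total debts = (1,680 + 1,575 + 1,095) = 4,350. DTI = 4,350/11,300 = 38.5% > 36% — standard DTI limit exceeded.
Reserves = 28,900/1,680 = 17.2 months ≥ 4
Employment 57 ≥ 12 months
DTI 38.5% is within the 36%–40% exception band; checking compensating factors.
Reserves 17.2 ≥ 8 months; credit score 630 < 680.
Override conditions not both satisfied; exception does not apply.

Denied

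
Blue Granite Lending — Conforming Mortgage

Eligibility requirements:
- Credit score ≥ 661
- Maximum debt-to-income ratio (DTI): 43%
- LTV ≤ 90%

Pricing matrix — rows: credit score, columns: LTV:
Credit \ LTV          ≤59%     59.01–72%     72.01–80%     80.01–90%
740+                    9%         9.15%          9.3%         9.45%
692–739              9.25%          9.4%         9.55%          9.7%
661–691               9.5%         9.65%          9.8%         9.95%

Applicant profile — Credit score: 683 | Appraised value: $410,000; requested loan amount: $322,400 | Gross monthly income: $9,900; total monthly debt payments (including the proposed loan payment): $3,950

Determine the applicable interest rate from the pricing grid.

9.8%

Credit score 683 ≥ 661; DTI = 3,950/9,900 = 39.9% ≤ 43%
LTV = 322,400/410,000 = 78.6% ≤ 90%
Score 683 is in the 661–691 band; LTV 78.6% is in the 72.01–80% band → 9.8%.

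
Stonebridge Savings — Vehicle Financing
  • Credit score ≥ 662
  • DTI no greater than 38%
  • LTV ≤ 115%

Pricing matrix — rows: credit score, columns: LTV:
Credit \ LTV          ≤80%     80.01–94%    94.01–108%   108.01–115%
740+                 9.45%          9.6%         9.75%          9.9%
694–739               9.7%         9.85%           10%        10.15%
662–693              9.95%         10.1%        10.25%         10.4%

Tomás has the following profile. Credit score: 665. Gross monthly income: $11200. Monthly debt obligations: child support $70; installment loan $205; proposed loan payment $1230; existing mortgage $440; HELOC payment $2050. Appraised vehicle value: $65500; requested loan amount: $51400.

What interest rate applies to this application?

Credit score 665 ≥ 662; Total monthly debts = (70 + 205 + 1,230 + 440 + 2,050) = 3,995. Debt-to-income = 3,995/11,200 = 35.7% — meets 38% limit
Loan-to-value = 51,400/65,500 = 78.5% — pass (115% max)
Score 665 is in the 662–693 band; LTV 78.5% is in the ≤80% band → 9.95%.

9.95%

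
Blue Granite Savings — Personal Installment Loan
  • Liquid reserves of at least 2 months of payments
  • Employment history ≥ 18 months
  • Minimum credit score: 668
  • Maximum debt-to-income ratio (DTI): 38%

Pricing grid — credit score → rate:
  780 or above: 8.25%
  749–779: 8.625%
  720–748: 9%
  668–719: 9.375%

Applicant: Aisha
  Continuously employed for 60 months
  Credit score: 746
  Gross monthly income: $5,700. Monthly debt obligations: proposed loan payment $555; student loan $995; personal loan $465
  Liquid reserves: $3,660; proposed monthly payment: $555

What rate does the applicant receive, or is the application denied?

Credit score 746 ≥ 668 (meets minimum)
Total monthly debts = (555 + 995 + 465) = 2,015. DTI: 2,015 ÷ 5,700 = 35.4%, within the 38% cap
Reserves = 3,660/555 = 6.6 months ≥ 2
Employment 60 ≥ 18 months
All requirements met. Score 746 falls in the 720–748 tier → 9%.

Approved at 9%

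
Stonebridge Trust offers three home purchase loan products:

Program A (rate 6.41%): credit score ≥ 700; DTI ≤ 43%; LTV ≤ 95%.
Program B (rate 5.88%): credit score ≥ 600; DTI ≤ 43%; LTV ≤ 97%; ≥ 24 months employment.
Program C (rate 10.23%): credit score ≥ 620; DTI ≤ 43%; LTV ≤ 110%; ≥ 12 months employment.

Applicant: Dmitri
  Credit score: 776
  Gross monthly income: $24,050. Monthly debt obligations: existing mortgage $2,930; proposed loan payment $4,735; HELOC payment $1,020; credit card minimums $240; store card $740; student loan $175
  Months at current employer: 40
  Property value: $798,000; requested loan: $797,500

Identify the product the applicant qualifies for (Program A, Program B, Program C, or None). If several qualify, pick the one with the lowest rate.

Program C

Total debts = (2,930 + 4,735 + 1,020 + 240 + 740 + 175) = 9,840; DTI = 9,840/24,050 = 40.9%.
LTV = 797,500/798,000 = 99.9%.
Program A: score 776 ≥ 700; DTI 40.9% ≤ 43%; LTV 99.9% > 95% → does not qualify.
Program B: score 776 ≥ 600; DTI 40.9% ≤ 43%; LTV 99.9% > 97%; employment 40 ≥ 24 mo → does not qualify.
Program C: score 776 ≥ 620; DTI 40.9% ≤ 43%; LTV 99.9% ≤ 110%; employment 40 ≥ 12 mo → qualifies.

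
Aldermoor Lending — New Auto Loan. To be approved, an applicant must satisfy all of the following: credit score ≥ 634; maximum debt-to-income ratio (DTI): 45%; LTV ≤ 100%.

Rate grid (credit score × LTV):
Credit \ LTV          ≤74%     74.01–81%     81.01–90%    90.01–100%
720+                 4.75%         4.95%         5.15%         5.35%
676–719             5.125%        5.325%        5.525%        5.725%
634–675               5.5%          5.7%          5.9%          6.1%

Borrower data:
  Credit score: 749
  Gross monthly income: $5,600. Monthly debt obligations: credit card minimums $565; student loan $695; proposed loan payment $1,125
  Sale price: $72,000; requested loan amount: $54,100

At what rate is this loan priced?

Credit score 749 ≥ 634; Total monthly debts = (565 + 695 + 1,125) = 2,385. DTI = 2,385/5,600 = 42.6% ≤ 45%
Loan-to-value = 54,100/72,000 = 75.1% — pass (100% max)
Credit 749 → row 720+; LTV 75.1% → column 74.01–81%. Grid cell → 4.95%.

4.95%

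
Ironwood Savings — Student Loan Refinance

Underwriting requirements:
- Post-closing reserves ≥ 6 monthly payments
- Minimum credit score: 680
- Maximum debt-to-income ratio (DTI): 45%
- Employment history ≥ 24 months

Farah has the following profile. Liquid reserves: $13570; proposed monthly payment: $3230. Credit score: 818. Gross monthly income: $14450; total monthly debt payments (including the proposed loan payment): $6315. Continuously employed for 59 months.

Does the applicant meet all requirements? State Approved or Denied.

Reserves = 13,570/3,230 = 4.2 months < 6
Credit score 818 ≥ 680 (meets)
Debt-to-income = 6,315/14,450 = 43.7% — meets 45% limit
Employment 59 ≥ 24 months
Fails on reserves.

Denied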